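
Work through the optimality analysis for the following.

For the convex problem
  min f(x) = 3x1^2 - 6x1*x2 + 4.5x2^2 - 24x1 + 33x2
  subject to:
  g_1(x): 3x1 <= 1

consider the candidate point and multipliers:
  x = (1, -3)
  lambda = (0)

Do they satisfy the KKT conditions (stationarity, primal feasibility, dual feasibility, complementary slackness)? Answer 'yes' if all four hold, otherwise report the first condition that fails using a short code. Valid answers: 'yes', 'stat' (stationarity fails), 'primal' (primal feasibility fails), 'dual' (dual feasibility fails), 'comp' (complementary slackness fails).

Gradient of f: grad f(x) = Q x + c = (0, 0)
Constraint values g_i(x) = a_i^T x - b_i:
  g_1((1, -3)) = 2
Stationarity residual: grad f(x) + sum_i lambda_i a_i = (0, 0)
  -> stationarity OK
Primal feasibility (all g_i <= 0): FAILS
Dual feasibility (all lambda_i >= 0): OK
Complementary slackness (lambda_i * g_i(x) = 0 for all i): OK

Verdict: the first failing condition is primal_feasibility -> primal.

primal


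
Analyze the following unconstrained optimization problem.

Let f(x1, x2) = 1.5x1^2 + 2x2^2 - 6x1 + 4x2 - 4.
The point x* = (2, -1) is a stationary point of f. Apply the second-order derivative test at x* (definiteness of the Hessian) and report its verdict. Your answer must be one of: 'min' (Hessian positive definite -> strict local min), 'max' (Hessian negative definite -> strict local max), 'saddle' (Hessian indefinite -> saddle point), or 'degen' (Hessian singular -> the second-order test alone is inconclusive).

Compute the Hessian H = grad^2 f:
  H = [[3, 0], [0, 4]]
Verify stationarity: grad f(x*) = H x* + g = (0, 0).
Eigenvalues of H: 3, 4.
Both eigenvalues > 0, so H is positive definite -> x* is a strict local min.

min


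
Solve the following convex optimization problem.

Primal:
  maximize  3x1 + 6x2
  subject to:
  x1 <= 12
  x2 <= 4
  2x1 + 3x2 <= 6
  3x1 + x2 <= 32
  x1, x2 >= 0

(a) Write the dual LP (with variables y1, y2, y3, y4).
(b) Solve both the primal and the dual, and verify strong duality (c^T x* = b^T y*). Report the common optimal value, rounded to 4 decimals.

The standard primal-dual pair for 'max c^T x s.t. A x <= b, x >= 0' is:
  Dual:  min b^T y  s.t.  A^T y >= c,  y >= 0.

So the dual LP is:
  minimize  12y1 + 4y2 + 6y3 + 32y4
  subject to:
    y1 + 2y3 + 3y4 >= 3
    y2 + 3y3 + y4 >= 6
    y1, y2, y3, y4 >= 0

Solving the primal: x* = (0, 2).
  primal value c^T x* = 12.
Solving the dual: y* = (0, 0, 2, 0).
  dual value b^T y* = 12.
Strong duality: c^T x* = b^T y*. Confirmed.

12


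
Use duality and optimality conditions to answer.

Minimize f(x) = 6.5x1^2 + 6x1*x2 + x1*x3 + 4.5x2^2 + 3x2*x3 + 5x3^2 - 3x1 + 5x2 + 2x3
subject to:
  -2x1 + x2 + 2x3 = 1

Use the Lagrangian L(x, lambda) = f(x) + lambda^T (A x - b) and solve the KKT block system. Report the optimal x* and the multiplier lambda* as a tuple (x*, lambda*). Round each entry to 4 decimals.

Form the Lagrangian:
  L(x, lambda) = (1/2) x^T Q x + c^T x + lambda^T (A x - b)
Stationarity (grad_x L = 0): Q x + c + A^T lambda = 0.
Primal feasibility: A x = b.

This gives the KKT block system:
  [ Q   A^T ] [ x     ]   [-c ]
  [ A    0  ] [ lambda ] = [ b ]

Solving the linear system:
  x*      = (-0.1386, -0.2959, 0.5094)
  lambda* = (-3.0337)
  f(x*)   = 1.4944

x* = (-0.1386, -0.2959, 0.5094), lambda* = (-3.0337)


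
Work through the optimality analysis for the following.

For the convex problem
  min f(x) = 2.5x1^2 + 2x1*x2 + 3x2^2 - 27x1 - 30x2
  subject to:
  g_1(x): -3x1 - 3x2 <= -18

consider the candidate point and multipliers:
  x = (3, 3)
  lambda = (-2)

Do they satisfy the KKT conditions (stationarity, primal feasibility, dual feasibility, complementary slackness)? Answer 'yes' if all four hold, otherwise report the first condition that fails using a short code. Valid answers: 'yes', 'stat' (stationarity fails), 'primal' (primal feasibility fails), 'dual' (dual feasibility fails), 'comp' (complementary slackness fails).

Gradient of f: grad f(x) = Q x + c = (-6, -6)
Constraint values g_i(x) = a_i^T x - b_i:
  g_1((3, 3)) = 0
Stationarity residual: grad f(x) + sum_i lambda_i a_i = (0, 0)
  -> stationarity OK
Primal feasibility (all g_i <= 0): OK
Dual feasibility (all lambda_i >= 0): FAILS
Complementary slackness (lambda_i * g_i(x) = 0 for all i): OK

Verdict: the first failing condition is dual_feasibility -> dual.

dual


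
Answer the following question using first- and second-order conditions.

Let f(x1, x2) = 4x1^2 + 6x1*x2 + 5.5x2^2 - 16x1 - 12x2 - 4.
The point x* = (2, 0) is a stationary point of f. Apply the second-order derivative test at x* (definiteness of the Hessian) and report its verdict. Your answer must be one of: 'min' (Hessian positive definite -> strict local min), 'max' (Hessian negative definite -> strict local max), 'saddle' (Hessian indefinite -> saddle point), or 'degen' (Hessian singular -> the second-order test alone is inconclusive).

Compute the Hessian H = grad^2 f:
  H = [[8, 6], [6, 11]]
Verify stationarity: grad f(x*) = H x* + g = (0, 0).
Eigenvalues of H: 3.3153, 15.6847.
Both eigenvalues > 0, so H is positive definite -> x* is a strict local min.

min


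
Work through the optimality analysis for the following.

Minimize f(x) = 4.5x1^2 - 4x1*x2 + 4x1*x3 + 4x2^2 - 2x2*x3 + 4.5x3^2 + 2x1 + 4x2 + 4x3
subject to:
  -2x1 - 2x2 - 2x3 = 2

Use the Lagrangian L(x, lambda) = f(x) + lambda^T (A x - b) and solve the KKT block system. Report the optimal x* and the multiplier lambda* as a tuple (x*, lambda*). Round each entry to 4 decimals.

Form the Lagrangian:
  L(x, lambda) = (1/2) x^T Q x + c^T x + lambda^T (A x - b)
Stationarity (grad_x L = 0): Q x + c + A^T lambda = 0.
Primal feasibility: A x = b.

This gives the KKT block system:
  [ Q   A^T ] [ x     ]   [-c ]
  [ A    0  ] [ lambda ] = [ b ]

Solving the linear system:
  x*      = (-0.1493, -0.5025, -0.3483)
  lambda* = (0.6368)
  f(x*)   = -2.4876

x* = (-0.1493, -0.5025, -0.3483), lambda* = (0.6368)


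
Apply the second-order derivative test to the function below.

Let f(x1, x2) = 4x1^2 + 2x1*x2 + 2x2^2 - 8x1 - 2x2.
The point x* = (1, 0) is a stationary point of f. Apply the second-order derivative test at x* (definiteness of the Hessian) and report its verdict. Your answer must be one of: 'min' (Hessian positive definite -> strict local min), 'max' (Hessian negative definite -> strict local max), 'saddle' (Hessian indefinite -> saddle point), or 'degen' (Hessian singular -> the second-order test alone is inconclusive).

Compute the Hessian H = grad^2 f:
  H = [[8, 2], [2, 4]]
Verify stationarity: grad f(x*) = H x* + g = (0, 0).
Eigenvalues of H: 3.1716, 8.8284.
Both eigenvalues > 0, so H is positive definite -> x* is a strict local min.

min


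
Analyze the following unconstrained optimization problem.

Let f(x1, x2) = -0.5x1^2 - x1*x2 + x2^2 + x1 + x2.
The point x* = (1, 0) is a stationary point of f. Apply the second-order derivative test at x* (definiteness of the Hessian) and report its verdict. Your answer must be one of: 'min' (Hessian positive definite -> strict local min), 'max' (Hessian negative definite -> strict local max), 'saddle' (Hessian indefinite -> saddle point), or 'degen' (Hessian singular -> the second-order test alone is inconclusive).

Compute the Hessian H = grad^2 f:
  H = [[-1, -1], [-1, 2]]
Verify stationarity: grad f(x*) = H x* + g = (0, 0).
Eigenvalues of H: -1.3028, 2.3028.
Eigenvalues have mixed signs, so H is indefinite -> x* is a saddle point.

saddle


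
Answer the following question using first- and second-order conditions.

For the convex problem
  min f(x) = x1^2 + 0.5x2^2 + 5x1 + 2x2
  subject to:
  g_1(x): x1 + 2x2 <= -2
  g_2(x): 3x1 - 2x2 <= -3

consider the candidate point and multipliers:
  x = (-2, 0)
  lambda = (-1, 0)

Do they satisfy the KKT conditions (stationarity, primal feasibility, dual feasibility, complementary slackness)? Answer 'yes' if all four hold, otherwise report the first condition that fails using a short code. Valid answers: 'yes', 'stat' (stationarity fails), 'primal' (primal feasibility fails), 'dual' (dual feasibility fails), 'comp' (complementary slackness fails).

Gradient of f: grad f(x) = Q x + c = (1, 2)
Constraint values g_i(x) = a_i^T x - b_i:
  g_1((-2, 0)) = 0
  g_2((-2, 0)) = -3
Stationarity residual: grad f(x) + sum_i lambda_i a_i = (0, 0)
  -> stationarity OK
Primal feasibility (all g_i <= 0): OK
Dual feasibility (all lambda_i >= 0): FAILS
Complementary slackness (lambda_i * g_i(x) = 0 for all i): OK

Verdict: the first failing condition is dual_feasibility -> dual.

dual


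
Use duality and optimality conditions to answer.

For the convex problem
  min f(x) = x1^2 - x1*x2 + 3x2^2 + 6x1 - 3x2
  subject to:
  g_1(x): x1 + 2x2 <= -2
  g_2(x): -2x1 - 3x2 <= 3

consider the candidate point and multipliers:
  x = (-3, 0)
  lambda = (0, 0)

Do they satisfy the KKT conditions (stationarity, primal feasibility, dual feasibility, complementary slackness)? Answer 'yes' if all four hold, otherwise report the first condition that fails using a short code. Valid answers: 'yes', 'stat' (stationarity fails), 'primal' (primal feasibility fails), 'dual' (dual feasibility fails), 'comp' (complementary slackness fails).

Gradient of f: grad f(x) = Q x + c = (0, 0)
Constraint values g_i(x) = a_i^T x - b_i:
  g_1((-3, 0)) = -1
  g_2((-3, 0)) = 3
Stationarity residual: grad f(x) + sum_i lambda_i a_i = (0, 0)
  -> stationarity OK
Primal feasibility (all g_i <= 0): FAILS
Dual feasibility (all lambda_i >= 0): OK
Complementary slackness (lambda_i * g_i(x) = 0 for all i): OK

Verdict: the first failing condition is primal_feasibility -> primal.

primal


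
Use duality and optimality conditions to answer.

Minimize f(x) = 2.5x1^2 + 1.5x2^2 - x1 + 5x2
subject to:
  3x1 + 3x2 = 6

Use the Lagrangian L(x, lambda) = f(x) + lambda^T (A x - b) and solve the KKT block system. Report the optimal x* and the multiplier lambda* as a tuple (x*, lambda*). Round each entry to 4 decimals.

Form the Lagrangian:
  L(x, lambda) = (1/2) x^T Q x + c^T x + lambda^T (A x - b)
Stationarity (grad_x L = 0): Q x + c + A^T lambda = 0.
Primal feasibility: A x = b.

This gives the KKT block system:
  [ Q   A^T ] [ x     ]   [-c ]
  [ A    0  ] [ lambda ] = [ b ]

Solving the linear system:
  x*      = (1.5, 0.5)
  lambda* = (-2.1667)
  f(x*)   = 7

x* = (1.5, 0.5), lambda* = (-2.1667)


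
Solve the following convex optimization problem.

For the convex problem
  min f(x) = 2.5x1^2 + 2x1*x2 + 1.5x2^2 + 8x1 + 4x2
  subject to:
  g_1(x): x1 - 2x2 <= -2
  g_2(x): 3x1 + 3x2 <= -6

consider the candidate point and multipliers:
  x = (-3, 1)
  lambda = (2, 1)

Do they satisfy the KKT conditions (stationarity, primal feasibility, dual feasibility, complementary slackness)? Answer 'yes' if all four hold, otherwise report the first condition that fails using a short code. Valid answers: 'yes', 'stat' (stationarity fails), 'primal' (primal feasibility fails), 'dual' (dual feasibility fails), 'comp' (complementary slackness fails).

Gradient of f: grad f(x) = Q x + c = (-5, 1)
Constraint values g_i(x) = a_i^T x - b_i:
  g_1((-3, 1)) = -3
  g_2((-3, 1)) = 0
Stationarity residual: grad f(x) + sum_i lambda_i a_i = (0, 0)
  -> stationarity OK
Primal feasibility (all g_i <= 0): OK
Dual feasibility (all lambda_i >= 0): OK
Complementary slackness (lambda_i * g_i(x) = 0 for all i): FAILS

Verdict: the first failing condition is complementary_slackness -> comp.

comp


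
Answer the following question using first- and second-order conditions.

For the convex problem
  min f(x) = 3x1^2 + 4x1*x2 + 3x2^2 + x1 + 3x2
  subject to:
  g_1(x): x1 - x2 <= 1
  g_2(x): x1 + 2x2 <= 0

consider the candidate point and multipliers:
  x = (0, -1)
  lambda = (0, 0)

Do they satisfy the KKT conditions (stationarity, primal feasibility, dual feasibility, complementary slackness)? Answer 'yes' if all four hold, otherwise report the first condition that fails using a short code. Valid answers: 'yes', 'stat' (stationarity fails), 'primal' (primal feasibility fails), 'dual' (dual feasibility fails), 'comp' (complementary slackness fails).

Gradient of f: grad f(x) = Q x + c = (-3, -3)
Constraint values g_i(x) = a_i^T x - b_i:
  g_1((0, -1)) = 0
  g_2((0, -1)) = -2
Stationarity residual: grad f(x) + sum_i lambda_i a_i = (-3, -3)
  -> stationarity FAILS
Primal feasibility (all g_i <= 0): OK
Dual feasibility (all lambda_i >= 0): OK
Complementary slackness (lambda_i * g_i(x) = 0 for all i): OK

Verdict: the first failing condition is stationarity -> stat.

stat


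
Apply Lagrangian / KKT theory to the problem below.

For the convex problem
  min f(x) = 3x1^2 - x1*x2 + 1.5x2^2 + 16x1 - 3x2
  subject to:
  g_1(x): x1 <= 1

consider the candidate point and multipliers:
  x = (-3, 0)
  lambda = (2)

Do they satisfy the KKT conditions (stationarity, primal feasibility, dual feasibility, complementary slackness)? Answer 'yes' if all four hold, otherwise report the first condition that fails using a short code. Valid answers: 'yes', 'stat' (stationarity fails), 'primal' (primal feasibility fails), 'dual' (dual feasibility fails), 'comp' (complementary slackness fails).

Gradient of f: grad f(x) = Q x + c = (-2, 0)
Constraint values g_i(x) = a_i^T x - b_i:
  g_1((-3, 0)) = -4
Stationarity residual: grad f(x) + sum_i lambda_i a_i = (0, 0)
  -> stationarity OK
Primal feasibility (all g_i <= 0): OK
Dual feasibility (all lambda_i >= 0): OK
Complementary slackness (lambda_i * g_i(x) = 0 for all i): FAILS

Verdict: the first failing condition is complementary_slackness -> comp.

comp


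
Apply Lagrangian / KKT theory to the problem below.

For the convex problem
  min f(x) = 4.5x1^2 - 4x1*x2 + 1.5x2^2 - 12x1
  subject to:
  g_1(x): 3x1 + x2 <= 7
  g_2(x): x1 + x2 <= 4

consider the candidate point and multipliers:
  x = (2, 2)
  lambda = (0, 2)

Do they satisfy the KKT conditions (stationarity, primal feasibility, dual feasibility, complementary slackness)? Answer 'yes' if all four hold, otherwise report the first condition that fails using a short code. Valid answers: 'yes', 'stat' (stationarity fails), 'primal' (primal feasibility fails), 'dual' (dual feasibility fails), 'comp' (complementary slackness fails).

Gradient of f: grad f(x) = Q x + c = (-2, -2)
Constraint values g_i(x) = a_i^T x - b_i:
  g_1((2, 2)) = 1
  g_2((2, 2)) = 0
Stationarity residual: grad f(x) + sum_i lambda_i a_i = (0, 0)
  -> stationarity OK
Primal feasibility (all g_i <= 0): FAILS
Dual feasibility (all lambda_i >= 0): OK
Complementary slackness (lambda_i * g_i(x) = 0 for all i): OK

Verdict: the first failing condition is primal_feasibility -> primal.

primal


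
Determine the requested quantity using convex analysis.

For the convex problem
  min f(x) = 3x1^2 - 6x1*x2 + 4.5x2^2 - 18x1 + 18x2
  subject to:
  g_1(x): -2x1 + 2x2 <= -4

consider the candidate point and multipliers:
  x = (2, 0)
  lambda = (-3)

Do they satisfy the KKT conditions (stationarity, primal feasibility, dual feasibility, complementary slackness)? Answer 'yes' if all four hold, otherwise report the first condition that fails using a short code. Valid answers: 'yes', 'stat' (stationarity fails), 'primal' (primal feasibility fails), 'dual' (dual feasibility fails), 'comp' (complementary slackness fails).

Gradient of f: grad f(x) = Q x + c = (-6, 6)
Constraint values g_i(x) = a_i^T x - b_i:
  g_1((2, 0)) = 0
Stationarity residual: grad f(x) + sum_i lambda_i a_i = (0, 0)
  -> stationarity OK
Primal feasibility (all g_i <= 0): OK
Dual feasibility (all lambda_i >= 0): FAILS
Complementary slackness (lambda_i * g_i(x) = 0 for all i): OK

Verdict: the first failing condition is dual_feasibility -> dual.

dual


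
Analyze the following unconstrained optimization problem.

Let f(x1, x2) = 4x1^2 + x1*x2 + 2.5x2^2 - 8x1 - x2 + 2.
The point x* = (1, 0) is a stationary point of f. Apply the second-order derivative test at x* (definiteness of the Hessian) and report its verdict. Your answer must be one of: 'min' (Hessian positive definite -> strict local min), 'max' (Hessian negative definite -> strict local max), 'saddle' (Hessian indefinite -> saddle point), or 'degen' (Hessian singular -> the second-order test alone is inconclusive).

Compute the Hessian H = grad^2 f:
  H = [[8, 1], [1, 5]]
Verify stationarity: grad f(x*) = H x* + g = (0, 0).
Eigenvalues of H: 4.6972, 8.3028.
Both eigenvalues > 0, so H is positive definite -> x* is a strict local min.

min


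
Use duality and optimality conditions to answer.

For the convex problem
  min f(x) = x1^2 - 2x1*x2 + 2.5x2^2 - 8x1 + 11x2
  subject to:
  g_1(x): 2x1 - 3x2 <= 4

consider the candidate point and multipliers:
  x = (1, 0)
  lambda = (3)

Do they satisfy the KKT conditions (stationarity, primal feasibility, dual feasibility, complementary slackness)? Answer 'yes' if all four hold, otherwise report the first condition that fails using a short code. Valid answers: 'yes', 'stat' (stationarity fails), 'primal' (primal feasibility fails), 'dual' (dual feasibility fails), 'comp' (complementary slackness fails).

Gradient of f: grad f(x) = Q x + c = (-6, 9)
Constraint values g_i(x) = a_i^T x - b_i:
  g_1((1, 0)) = -2
Stationarity residual: grad f(x) + sum_i lambda_i a_i = (0, 0)
  -> stationarity OK
Primal feasibility (all g_i <= 0): OK
Dual feasibility (all lambda_i >= 0): OK
Complementary slackness (lambda_i * g_i(x) = 0 for all i): FAILS

Verdict: the first failing condition is complementary_slackness -> comp.

comp


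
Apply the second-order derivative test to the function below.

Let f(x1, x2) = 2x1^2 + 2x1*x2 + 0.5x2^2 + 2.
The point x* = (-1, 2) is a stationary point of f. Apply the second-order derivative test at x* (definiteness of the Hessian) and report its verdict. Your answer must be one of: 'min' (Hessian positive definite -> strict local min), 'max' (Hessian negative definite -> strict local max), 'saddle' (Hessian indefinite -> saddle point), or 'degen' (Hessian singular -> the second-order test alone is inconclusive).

Compute the Hessian H = grad^2 f:
  H = [[4, 2], [2, 1]]
Verify stationarity: grad f(x*) = H x* + g = (0, 0).
Eigenvalues of H: 0, 5.
H has a zero eigenvalue (singular; positive semidefinite but not definite), so H is neither positive definite, negative definite, nor indefinite. The second-order test alone is inconclusive -> degen.
(Indeed, f is constant along the null direction of H through x*, so x* is not a strict local extremum.)

degen


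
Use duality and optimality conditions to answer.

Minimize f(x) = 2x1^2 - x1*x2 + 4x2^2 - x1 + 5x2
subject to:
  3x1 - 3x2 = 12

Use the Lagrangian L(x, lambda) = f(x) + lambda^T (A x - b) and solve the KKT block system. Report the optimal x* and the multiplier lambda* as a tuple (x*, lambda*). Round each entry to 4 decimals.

Form the Lagrangian:
  L(x, lambda) = (1/2) x^T Q x + c^T x + lambda^T (A x - b)
Stationarity (grad_x L = 0): Q x + c + A^T lambda = 0.
Primal feasibility: A x = b.

This gives the KKT block system:
  [ Q   A^T ] [ x     ]   [-c ]
  [ A    0  ] [ lambda ] = [ b ]

Solving the linear system:
  x*      = (2.4, -1.6)
  lambda* = (-3.4)
  f(x*)   = 15.2

x* = (2.4, -1.6), lambda* = (-3.4)


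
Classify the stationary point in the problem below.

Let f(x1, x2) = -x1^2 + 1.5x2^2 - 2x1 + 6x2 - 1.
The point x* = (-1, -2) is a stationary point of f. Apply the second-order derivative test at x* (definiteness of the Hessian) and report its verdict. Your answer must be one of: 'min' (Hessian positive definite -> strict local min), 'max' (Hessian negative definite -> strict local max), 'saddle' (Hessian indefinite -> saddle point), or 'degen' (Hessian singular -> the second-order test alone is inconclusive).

Compute the Hessian H = grad^2 f:
  H = [[-2, 0], [0, 3]]
Verify stationarity: grad f(x*) = H x* + g = (0, 0).
Eigenvalues of H: -2, 3.
Eigenvalues have mixed signs, so H is indefinite -> x* is a saddle point.

saddle


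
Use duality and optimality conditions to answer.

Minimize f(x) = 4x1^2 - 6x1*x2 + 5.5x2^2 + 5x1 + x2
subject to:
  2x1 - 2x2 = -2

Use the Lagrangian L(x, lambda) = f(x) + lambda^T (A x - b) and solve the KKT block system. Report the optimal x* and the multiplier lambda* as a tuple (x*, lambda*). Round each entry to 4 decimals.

Form the Lagrangian:
  L(x, lambda) = (1/2) x^T Q x + c^T x + lambda^T (A x - b)
Stationarity (grad_x L = 0): Q x + c + A^T lambda = 0.
Primal feasibility: A x = b.

This gives the KKT block system:
  [ Q   A^T ] [ x     ]   [-c ]
  [ A    0  ] [ lambda ] = [ b ]

Solving the linear system:
  x*      = (-1.5714, -0.5714)
  lambda* = (2.0714)
  f(x*)   = -2.1429

x* = (-1.5714, -0.5714), lambda* = (2.0714)


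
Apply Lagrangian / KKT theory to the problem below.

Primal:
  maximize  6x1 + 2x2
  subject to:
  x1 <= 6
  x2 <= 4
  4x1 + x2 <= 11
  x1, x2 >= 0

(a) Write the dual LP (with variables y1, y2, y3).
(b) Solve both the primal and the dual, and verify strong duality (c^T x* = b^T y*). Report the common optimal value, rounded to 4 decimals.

The standard primal-dual pair for 'max c^T x s.t. A x <= b, x >= 0' is:
  Dual:  min b^T y  s.t.  A^T y >= c,  y >= 0.

So the dual LP is:
  minimize  6y1 + 4y2 + 11y3
  subject to:
    y1 + 4y3 >= 6
    y2 + y3 >= 2
    y1, y2, y3 >= 0

Solving the primal: x* = (1.75, 4).
  primal value c^T x* = 18.5.
Solving the dual: y* = (0, 0.5, 1.5).
  dual value b^T y* = 18.5.
Strong duality: c^T x* = b^T y*. Confirmed.

18.5


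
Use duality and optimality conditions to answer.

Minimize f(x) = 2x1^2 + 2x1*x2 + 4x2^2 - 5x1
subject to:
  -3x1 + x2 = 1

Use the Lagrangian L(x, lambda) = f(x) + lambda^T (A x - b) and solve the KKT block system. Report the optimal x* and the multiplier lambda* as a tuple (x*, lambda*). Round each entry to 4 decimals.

Form the Lagrangian:
  L(x, lambda) = (1/2) x^T Q x + c^T x + lambda^T (A x - b)
Stationarity (grad_x L = 0): Q x + c + A^T lambda = 0.
Primal feasibility: A x = b.

This gives the KKT block system:
  [ Q   A^T ] [ x     ]   [-c ]
  [ A    0  ] [ lambda ] = [ b ]

Solving the linear system:
  x*      = (-0.2386, 0.2841)
  lambda* = (-1.7955)
  f(x*)   = 1.4943

x* = (-0.2386, 0.2841), lambda* = (-1.7955)


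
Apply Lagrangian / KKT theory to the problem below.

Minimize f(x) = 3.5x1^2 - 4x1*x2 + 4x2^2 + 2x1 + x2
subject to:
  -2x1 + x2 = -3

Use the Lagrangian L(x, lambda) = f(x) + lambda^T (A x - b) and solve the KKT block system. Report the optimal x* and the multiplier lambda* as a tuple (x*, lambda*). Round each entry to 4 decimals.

Form the Lagrangian:
  L(x, lambda) = (1/2) x^T Q x + c^T x + lambda^T (A x - b)
Stationarity (grad_x L = 0): Q x + c + A^T lambda = 0.
Primal feasibility: A x = b.

This gives the KKT block system:
  [ Q   A^T ] [ x     ]   [-c ]
  [ A    0  ] [ lambda ] = [ b ]

Solving the linear system:
  x*      = (1.3913, -0.2174)
  lambda* = (6.3043)
  f(x*)   = 10.7391

x* = (1.3913, -0.2174), lambda* = (6.3043)


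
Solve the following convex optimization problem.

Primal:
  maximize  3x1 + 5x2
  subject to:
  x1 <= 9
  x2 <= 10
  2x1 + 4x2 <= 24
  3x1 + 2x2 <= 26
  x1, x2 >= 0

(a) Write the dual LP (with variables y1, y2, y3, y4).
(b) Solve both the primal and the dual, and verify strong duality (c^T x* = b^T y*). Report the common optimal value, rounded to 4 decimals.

The standard primal-dual pair for 'max c^T x s.t. A x <= b, x >= 0' is:
  Dual:  min b^T y  s.t.  A^T y >= c,  y >= 0.

So the dual LP is:
  minimize  9y1 + 10y2 + 24y3 + 26y4
  subject to:
    y1 + 2y3 + 3y4 >= 3
    y2 + 4y3 + 2y4 >= 5
    y1, y2, y3, y4 >= 0

Solving the primal: x* = (7, 2.5).
  primal value c^T x* = 33.5.
Solving the dual: y* = (0, 0, 1.125, 0.25).
  dual value b^T y* = 33.5.
Strong duality: c^T x* = b^T y*. Confirmed.

33.5


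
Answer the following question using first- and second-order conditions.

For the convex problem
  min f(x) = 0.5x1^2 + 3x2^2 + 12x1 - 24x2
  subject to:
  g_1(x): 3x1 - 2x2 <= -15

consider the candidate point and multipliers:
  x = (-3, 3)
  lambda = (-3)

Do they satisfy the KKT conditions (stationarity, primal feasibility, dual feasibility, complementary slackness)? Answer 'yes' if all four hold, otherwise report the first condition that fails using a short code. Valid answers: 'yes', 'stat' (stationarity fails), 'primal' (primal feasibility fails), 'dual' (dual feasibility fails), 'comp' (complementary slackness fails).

Gradient of f: grad f(x) = Q x + c = (9, -6)
Constraint values g_i(x) = a_i^T x - b_i:
  g_1((-3, 3)) = 0
Stationarity residual: grad f(x) + sum_i lambda_i a_i = (0, 0)
  -> stationarity OK
Primal feasibility (all g_i <= 0): OK
Dual feasibility (all lambda_i >= 0): FAILS
Complementary slackness (lambda_i * g_i(x) = 0 for all i): OK

Verdict: the first failing condition is dual_feasibility -> dual.

dual


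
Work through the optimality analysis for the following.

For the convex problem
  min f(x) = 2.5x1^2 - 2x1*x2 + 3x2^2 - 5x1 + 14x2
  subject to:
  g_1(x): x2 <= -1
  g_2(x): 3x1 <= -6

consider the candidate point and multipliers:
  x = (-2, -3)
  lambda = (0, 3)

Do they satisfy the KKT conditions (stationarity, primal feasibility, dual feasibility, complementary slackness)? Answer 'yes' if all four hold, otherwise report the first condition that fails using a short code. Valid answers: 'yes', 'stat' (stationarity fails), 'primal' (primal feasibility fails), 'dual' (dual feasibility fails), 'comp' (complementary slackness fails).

Gradient of f: grad f(x) = Q x + c = (-9, 0)
Constraint values g_i(x) = a_i^T x - b_i:
  g_1((-2, -3)) = -2
  g_2((-2, -3)) = 0
Stationarity residual: grad f(x) + sum_i lambda_i a_i = (0, 0)
  -> stationarity OK
Primal feasibility (all g_i <= 0): OK
Dual feasibility (all lambda_i >= 0): OK
Complementary slackness (lambda_i * g_i(x) = 0 for all i): OK

Verdict: yes, KKT holds.

yes


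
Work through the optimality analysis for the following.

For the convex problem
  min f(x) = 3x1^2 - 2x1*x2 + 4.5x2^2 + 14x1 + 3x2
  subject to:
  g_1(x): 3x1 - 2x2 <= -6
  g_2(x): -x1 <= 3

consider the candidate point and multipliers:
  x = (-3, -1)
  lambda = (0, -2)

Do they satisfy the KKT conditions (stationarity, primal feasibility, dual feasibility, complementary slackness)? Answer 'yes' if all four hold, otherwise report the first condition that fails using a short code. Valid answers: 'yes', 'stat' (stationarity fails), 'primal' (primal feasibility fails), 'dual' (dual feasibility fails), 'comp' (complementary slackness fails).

Gradient of f: grad f(x) = Q x + c = (-2, 0)
Constraint values g_i(x) = a_i^T x - b_i:
  g_1((-3, -1)) = -1
  g_2((-3, -1)) = 0
Stationarity residual: grad f(x) + sum_i lambda_i a_i = (0, 0)
  -> stationarity OK
Primal feasibility (all g_i <= 0): OK
Dual feasibility (all lambda_i >= 0): FAILS
Complementary slackness (lambda_i * g_i(x) = 0 for all i): OK

Verdict: the first failing condition is dual_feasibility -> dual.

dual


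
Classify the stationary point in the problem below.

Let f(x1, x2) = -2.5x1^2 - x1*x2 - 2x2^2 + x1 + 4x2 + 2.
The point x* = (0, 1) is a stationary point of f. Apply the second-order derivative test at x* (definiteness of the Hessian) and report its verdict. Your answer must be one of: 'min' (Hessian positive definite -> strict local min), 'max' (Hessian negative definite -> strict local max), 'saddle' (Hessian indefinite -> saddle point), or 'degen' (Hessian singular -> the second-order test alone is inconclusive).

Compute the Hessian H = grad^2 f:
  H = [[-5, -1], [-1, -4]]
Verify stationarity: grad f(x*) = H x* + g = (0, 0).
Eigenvalues of H: -5.618, -3.382.
Both eigenvalues < 0, so H is negative definite -> x* is a strict local max.

max


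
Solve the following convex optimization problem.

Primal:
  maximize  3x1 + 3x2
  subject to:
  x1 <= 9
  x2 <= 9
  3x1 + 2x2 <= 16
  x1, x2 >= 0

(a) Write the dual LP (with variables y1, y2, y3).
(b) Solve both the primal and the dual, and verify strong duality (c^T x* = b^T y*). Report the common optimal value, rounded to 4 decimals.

The standard primal-dual pair for 'max c^T x s.t. A x <= b, x >= 0' is:
  Dual:  min b^T y  s.t.  A^T y >= c,  y >= 0.

So the dual LP is:
  minimize  9y1 + 9y2 + 16y3
  subject to:
    y1 + 3y3 >= 3
    y2 + 2y3 >= 3
    y1, y2, y3 >= 0

Solving the primal: x* = (0, 8).
  primal value c^T x* = 24.
Solving the dual: y* = (0, 0, 1.5).
  dual value b^T y* = 24.
Strong duality: c^T x* = b^T y*. Confirmed.

24


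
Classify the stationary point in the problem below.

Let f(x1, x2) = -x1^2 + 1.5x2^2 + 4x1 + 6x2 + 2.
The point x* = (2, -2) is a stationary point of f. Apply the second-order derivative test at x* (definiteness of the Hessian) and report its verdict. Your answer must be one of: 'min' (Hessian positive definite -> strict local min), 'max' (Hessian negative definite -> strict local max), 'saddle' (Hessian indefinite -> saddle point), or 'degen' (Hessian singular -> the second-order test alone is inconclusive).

Compute the Hessian H = grad^2 f:
  H = [[-2, 0], [0, 3]]
Verify stationarity: grad f(x*) = H x* + g = (0, 0).
Eigenvalues of H: -2, 3.
Eigenvalues have mixed signs, so H is indefinite -> x* is a saddle point.

saddle


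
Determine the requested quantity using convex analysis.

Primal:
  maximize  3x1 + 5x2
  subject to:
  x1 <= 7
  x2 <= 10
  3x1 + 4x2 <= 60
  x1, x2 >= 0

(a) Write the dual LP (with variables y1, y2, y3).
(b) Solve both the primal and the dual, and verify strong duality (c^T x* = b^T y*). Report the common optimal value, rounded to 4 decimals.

The standard primal-dual pair for 'max c^T x s.t. A x <= b, x >= 0' is:
  Dual:  min b^T y  s.t.  A^T y >= c,  y >= 0.

So the dual LP is:
  minimize  7y1 + 10y2 + 60y3
  subject to:
    y1 + 3y3 >= 3
    y2 + 4y3 >= 5
    y1, y2, y3 >= 0

Solving the primal: x* = (6.6667, 10).
  primal value c^T x* = 70.
Solving the dual: y* = (0, 1, 1).
  dual value b^T y* = 70.
Strong duality: c^T x* = b^T y*. Confirmed.

70


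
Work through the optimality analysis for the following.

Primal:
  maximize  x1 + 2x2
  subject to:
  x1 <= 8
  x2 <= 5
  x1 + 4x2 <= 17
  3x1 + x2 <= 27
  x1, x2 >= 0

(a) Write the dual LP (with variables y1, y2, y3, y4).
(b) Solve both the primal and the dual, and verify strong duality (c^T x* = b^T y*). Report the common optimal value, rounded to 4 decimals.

The standard primal-dual pair for 'max c^T x s.t. A x <= b, x >= 0' is:
  Dual:  min b^T y  s.t.  A^T y >= c,  y >= 0.

So the dual LP is:
  minimize  8y1 + 5y2 + 17y3 + 27y4
  subject to:
    y1 + y3 + 3y4 >= 1
    y2 + 4y3 + y4 >= 2
    y1, y2, y3, y4 >= 0

Solving the primal: x* = (8, 2.25).
  primal value c^T x* = 12.5.
Solving the dual: y* = (0.5, 0, 0.5, 0).
  dual value b^T y* = 12.5.
Strong duality: c^T x* = b^T y*. Confirmed.

12.5


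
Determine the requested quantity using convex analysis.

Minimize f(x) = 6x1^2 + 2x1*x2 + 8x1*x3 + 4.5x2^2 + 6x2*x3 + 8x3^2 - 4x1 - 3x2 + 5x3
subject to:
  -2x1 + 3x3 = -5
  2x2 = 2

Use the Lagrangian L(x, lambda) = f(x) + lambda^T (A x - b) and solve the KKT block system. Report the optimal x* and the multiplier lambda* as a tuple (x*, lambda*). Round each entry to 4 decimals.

Form the Lagrangian:
  L(x, lambda) = (1/2) x^T Q x + c^T x + lambda^T (A x - b)
Stationarity (grad_x L = 0): Q x + c + A^T lambda = 0.
Primal feasibility: A x = b.

This gives the KKT block system:
  [ Q   A^T ] [ x     ]   [-c ]
  [ A    0  ] [ lambda ] = [ b ]

Solving the linear system:
  x*      = (0.8657, 1, -1.0896)
  lambda* = (-0.1642, -0.597)
  f(x*)   = -5.7687

x* = (0.8657, 1, -1.0896), lambda* = (-0.1642, -0.597)


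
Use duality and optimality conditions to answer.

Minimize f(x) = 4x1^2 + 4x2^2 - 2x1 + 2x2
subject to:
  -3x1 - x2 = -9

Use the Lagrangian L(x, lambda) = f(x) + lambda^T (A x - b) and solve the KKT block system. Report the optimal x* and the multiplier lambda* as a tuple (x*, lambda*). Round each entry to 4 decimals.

Form the Lagrangian:
  L(x, lambda) = (1/2) x^T Q x + c^T x + lambda^T (A x - b)
Stationarity (grad_x L = 0): Q x + c + A^T lambda = 0.
Primal feasibility: A x = b.

This gives the KKT block system:
  [ Q   A^T ] [ x     ]   [-c ]
  [ A    0  ] [ lambda ] = [ b ]

Solving the linear system:
  x*      = (2.8, 0.6)
  lambda* = (6.8)
  f(x*)   = 28.4

x* = (2.8, 0.6), lambda* = (6.8)


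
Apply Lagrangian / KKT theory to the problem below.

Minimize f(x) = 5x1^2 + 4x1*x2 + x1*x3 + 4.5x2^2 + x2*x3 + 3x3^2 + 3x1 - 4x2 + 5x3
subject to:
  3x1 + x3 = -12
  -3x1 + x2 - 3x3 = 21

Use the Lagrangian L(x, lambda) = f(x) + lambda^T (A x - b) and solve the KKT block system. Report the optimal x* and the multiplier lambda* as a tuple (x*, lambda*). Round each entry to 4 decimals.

Form the Lagrangian:
  L(x, lambda) = (1/2) x^T Q x + c^T x + lambda^T (A x - b)
Stationarity (grad_x L = 0): Q x + c + A^T lambda = 0.
Primal feasibility: A x = b.

This gives the KKT block system:
  [ Q   A^T ] [ x     ]   [-c ]
  [ A    0  ] [ lambda ] = [ b ]

Solving the linear system:
  x*      = (-2.927, 2.5622, -3.2189)
  lambda* = (2.2811, -4.1324)
  f(x*)   = 39.5149

x* = (-2.927, 2.5622, -3.2189), lambda* = (2.2811, -4.1324)


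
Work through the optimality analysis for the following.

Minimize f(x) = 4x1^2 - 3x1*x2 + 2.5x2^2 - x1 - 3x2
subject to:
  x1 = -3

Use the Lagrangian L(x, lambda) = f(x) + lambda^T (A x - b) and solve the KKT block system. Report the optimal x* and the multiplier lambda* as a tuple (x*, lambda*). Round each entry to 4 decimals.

Form the Lagrangian:
  L(x, lambda) = (1/2) x^T Q x + c^T x + lambda^T (A x - b)
Stationarity (grad_x L = 0): Q x + c + A^T lambda = 0.
Primal feasibility: A x = b.

This gives the KKT block system:
  [ Q   A^T ] [ x     ]   [-c ]
  [ A    0  ] [ lambda ] = [ b ]

Solving the linear system:
  x*      = (-3, -1.2)
  lambda* = (21.4)
  f(x*)   = 35.4

x* = (-3, -1.2), lambda* = (21.4)


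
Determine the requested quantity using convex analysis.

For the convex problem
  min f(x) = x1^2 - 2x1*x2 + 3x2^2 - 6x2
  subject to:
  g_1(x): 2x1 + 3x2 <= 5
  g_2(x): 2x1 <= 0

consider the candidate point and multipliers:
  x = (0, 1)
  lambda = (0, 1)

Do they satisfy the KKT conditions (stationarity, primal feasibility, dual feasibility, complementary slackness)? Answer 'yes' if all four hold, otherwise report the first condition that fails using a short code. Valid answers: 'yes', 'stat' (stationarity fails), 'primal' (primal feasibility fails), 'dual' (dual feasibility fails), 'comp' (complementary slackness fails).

Gradient of f: grad f(x) = Q x + c = (-2, 0)
Constraint values g_i(x) = a_i^T x - b_i:
  g_1((0, 1)) = -2
  g_2((0, 1)) = 0
Stationarity residual: grad f(x) + sum_i lambda_i a_i = (0, 0)
  -> stationarity OK
Primal feasibility (all g_i <= 0): OK
Dual feasibility (all lambda_i >= 0): OK
Complementary slackness (lambda_i * g_i(x) = 0 for all i): OK

Verdict: yes, KKT holds.

yes


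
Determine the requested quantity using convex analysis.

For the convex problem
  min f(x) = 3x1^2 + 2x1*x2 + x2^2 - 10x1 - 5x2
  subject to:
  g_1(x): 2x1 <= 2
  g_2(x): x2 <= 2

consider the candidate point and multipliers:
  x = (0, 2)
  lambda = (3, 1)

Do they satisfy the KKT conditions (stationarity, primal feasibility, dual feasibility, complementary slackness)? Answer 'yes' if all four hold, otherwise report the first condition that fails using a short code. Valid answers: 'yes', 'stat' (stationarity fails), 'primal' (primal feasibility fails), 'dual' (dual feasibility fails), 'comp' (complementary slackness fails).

Gradient of f: grad f(x) = Q x + c = (-6, -1)
Constraint values g_i(x) = a_i^T x - b_i:
  g_1((0, 2)) = -2
  g_2((0, 2)) = 0
Stationarity residual: grad f(x) + sum_i lambda_i a_i = (0, 0)
  -> stationarity OK
Primal feasibility (all g_i <= 0): OK
Dual feasibility (all lambda_i >= 0): OK
Complementary slackness (lambda_i * g_i(x) = 0 for all i): FAILS

Verdict: the first failing condition is complementary_slackness -> comp.

comp


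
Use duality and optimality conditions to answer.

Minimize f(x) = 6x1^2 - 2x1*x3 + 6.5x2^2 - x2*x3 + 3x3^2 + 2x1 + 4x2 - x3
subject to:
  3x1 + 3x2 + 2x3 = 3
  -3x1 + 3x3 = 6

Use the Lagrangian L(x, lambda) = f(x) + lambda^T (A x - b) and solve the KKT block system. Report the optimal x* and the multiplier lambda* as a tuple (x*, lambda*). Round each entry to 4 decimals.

Form the Lagrangian:
  L(x, lambda) = (1/2) x^T Q x + c^T x + lambda^T (A x - b)
Stationarity (grad_x L = 0): Q x + c + A^T lambda = 0.
Primal feasibility: A x = b.

This gives the KKT block system:
  [ Q   A^T ] [ x     ]   [-c ]
  [ A    0  ] [ lambda ] = [ b ]

Solving the linear system:
  x*      = (-0.2474, 0.079, 1.7526)
  lambda* = (-1.0915, -2.5828)
  f(x*)   = 8.42

x* = (-0.2474, 0.079, 1.7526), lambda* = (-1.0915, -2.5828)


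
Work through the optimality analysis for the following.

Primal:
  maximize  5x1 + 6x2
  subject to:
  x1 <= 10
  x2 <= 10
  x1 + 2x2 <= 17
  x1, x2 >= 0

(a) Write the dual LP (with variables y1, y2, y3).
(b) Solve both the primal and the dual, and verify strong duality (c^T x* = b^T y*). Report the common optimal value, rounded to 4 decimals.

The standard primal-dual pair for 'max c^T x s.t. A x <= b, x >= 0' is:
  Dual:  min b^T y  s.t.  A^T y >= c,  y >= 0.

So the dual LP is:
  minimize  10y1 + 10y2 + 17y3
  subject to:
    y1 + y3 >= 5
    y2 + 2y3 >= 6
    y1, y2, y3 >= 0

Solving the primal: x* = (10, 3.5).
  primal value c^T x* = 71.
Solving the dual: y* = (2, 0, 3).
  dual value b^T y* = 71.
Strong duality: c^T x* = b^T y*. Confirmed.

71


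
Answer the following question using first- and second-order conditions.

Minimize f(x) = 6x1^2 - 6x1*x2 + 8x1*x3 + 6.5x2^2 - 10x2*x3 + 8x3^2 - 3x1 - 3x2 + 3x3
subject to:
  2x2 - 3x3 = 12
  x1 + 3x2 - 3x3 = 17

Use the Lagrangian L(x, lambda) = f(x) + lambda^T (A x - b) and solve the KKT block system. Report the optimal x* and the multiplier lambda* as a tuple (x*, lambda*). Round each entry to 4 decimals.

Form the Lagrangian:
  L(x, lambda) = (1/2) x^T Q x + c^T x + lambda^T (A x - b)
Stationarity (grad_x L = 0): Q x + c + A^T lambda = 0.
Primal feasibility: A x = b.

This gives the KKT block system:
  [ Q   A^T ] [ x     ]   [-c ]
  [ A    0  ] [ lambda ] = [ b ]

Solving the linear system:
  x*      = (3.4088, 1.5912, -2.9392)
  lambda* = (-6.0442, -4.8453)
  f(x*)   = 65.5414

x* = (3.4088, 1.5912, -2.9392), lambda* = (-6.0442, -4.8453)


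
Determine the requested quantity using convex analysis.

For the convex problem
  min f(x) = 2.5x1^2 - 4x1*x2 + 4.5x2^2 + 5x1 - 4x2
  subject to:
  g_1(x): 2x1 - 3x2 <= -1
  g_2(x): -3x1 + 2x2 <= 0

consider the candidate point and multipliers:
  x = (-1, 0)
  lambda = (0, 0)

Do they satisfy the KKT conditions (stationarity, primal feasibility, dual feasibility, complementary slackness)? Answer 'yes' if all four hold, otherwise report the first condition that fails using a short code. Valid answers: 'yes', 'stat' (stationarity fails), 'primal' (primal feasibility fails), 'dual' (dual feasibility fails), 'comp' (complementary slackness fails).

Gradient of f: grad f(x) = Q x + c = (0, 0)
Constraint values g_i(x) = a_i^T x - b_i:
  g_1((-1, 0)) = -1
  g_2((-1, 0)) = 3
Stationarity residual: grad f(x) + sum_i lambda_i a_i = (0, 0)
  -> stationarity OK
Primal feasibility (all g_i <= 0): FAILS
Dual feasibility (all lambda_i >= 0): OK
Complementary slackness (lambda_i * g_i(x) = 0 for all i): OK

Verdict: the first failing condition is primal_feasibility -> primal.

primal


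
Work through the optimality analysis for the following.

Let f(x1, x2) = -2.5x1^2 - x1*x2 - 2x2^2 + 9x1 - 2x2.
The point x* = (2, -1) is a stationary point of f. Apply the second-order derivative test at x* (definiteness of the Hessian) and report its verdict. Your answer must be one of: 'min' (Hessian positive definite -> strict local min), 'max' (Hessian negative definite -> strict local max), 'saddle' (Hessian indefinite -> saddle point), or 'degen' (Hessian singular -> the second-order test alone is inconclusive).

Compute the Hessian H = grad^2 f:
  H = [[-5, -1], [-1, -4]]
Verify stationarity: grad f(x*) = H x* + g = (0, 0).
Eigenvalues of H: -5.618, -3.382.
Both eigenvalues < 0, so H is negative definite -> x* is a strict local max.

max


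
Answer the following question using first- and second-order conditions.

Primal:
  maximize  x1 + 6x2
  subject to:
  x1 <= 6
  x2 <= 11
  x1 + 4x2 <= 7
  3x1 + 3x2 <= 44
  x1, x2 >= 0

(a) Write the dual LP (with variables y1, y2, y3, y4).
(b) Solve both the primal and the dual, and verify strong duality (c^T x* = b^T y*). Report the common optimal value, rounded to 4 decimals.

The standard primal-dual pair for 'max c^T x s.t. A x <= b, x >= 0' is:
  Dual:  min b^T y  s.t.  A^T y >= c,  y >= 0.

So the dual LP is:
  minimize  6y1 + 11y2 + 7y3 + 44y4
  subject to:
    y1 + y3 + 3y4 >= 1
    y2 + 4y3 + 3y4 >= 6
    y1, y2, y3, y4 >= 0

Solving the primal: x* = (0, 1.75).
  primal value c^T x* = 10.5.
Solving the dual: y* = (0, 0, 1.5, 0).
  dual value b^T y* = 10.5.
Strong duality: c^T x* = b^T y*. Confirmed.

10.5
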